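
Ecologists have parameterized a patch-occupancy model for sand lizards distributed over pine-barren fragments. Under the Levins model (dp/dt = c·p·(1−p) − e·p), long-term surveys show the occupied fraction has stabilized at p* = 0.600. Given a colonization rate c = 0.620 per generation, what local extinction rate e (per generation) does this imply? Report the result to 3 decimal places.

At equilibrium c(1−p*) = e.
e = 0.620 × (1 − 0.600) = 0.620 × 0.4000 = 0.2480.

0.248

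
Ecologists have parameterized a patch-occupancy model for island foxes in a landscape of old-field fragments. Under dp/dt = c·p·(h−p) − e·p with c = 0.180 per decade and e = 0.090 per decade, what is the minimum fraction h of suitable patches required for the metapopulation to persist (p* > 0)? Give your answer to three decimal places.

p* = h − e/c is positive only when h > e/c.
h_min = e/c = 0.090/0.180 = 0.5000.

0.500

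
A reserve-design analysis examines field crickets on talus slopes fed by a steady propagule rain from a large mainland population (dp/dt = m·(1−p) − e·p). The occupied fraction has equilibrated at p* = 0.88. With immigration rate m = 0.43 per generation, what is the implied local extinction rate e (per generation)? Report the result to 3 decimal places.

0.059

At equilibrium m(1−p*) = e·p*, so e = m(1−p*)/p*.
e = 0.43 × 0.1200 / 0.88 = 0.0586.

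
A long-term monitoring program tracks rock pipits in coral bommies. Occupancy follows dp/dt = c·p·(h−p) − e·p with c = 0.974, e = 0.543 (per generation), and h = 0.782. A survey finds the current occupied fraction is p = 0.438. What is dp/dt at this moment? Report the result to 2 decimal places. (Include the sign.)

Colonization term: c·p·(h−p) = 0.974×0.438×0.3440 = 0.14675.
Extinction term: e·p = 0.23783.
dp/dt = 0.14675 − 0.23783 = -0.09108.

-0.09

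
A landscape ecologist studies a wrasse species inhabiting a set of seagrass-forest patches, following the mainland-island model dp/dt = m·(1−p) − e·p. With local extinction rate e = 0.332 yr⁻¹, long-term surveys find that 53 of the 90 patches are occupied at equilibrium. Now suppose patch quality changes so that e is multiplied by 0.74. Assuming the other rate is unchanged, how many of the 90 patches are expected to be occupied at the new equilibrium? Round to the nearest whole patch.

Observed p* = 53/90 = 0.58889.
Balance m(1−p*) = e·p* gives m = e·p*/(1−p*) = 0.332×0.58889/0.41111 = 0.47557.
New p* = m/(m+e) = 0.47557/(0.47557+0.24568) = 0.65937.
Expected occupied = 90 × 0.65937 = 59.34 ≈ 59.

59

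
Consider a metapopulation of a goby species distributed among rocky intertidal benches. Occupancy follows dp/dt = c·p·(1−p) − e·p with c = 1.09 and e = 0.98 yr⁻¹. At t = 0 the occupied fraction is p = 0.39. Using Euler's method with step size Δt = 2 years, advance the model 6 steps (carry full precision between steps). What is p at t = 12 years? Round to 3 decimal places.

0.110

Update rule: p ← p + [c·p·(1−p) − e·p]·Δt with Δt = 2.
p: 0.39000 → 0.14422  (Δp = -0.24578)
p: 0.14422 → 0.13061  (Δp = -0.01362)
p: 0.13061 → 0.12215  (Δp = -0.00845)
p: 0.12215 → 0.11650  (Δp = -0.00566)
p: 0.11650 → 0.11254  (Δp = -0.00396)
p: 0.11254 → 0.10969  (Δp = -0.00285)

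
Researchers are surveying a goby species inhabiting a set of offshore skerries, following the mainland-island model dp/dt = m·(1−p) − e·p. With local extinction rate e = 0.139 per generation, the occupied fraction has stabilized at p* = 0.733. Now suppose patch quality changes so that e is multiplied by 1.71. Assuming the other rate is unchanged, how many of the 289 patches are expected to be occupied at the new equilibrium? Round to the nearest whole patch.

Balance m(1−p*) = e·p* gives m = e·p*/(1−p*) = 0.139×0.73300/0.26700 = 0.38160.
New p* = m/(m+e) = 0.38160/(0.38160+0.23769) = 0.61619.
Expected occupied = 289 × 0.61619 = 178.08 ≈ 178.

178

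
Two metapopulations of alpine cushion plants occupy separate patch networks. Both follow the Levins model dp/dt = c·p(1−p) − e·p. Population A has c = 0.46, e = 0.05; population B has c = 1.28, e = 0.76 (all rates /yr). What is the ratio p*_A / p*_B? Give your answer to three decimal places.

A: p*_A = 1 − 0.05/0.46 = 0.8913.
B: p*_B = 1 − 0.76/1.28 = 0.4062.
p*_A / p*_B = 0.8913/0.4062 = 2.1940.

2.194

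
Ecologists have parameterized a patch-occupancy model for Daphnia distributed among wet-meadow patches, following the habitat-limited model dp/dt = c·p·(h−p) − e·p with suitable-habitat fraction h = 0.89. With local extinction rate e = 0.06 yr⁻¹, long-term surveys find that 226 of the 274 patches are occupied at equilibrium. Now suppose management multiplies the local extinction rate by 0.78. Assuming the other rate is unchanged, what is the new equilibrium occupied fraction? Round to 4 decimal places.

0.8392

Observed p* = 226/274 = 0.82482.
Balance c(h−p*) = e gives c = e/(0.89 − 0.82482) = 0.06/0.06518 = 0.92053.
New p* = 0.89 − e/c = 0.89 − 0.04680/0.92053 = 0.83916.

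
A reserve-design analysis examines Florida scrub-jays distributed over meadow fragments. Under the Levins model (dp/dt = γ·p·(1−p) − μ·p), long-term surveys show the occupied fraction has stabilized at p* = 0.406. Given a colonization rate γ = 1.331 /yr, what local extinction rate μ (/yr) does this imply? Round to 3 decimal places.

0.791

At equilibrium γ(1−p*) = μ.
μ = 1.331 × (1 − 0.406) = 1.331 × 0.5940 = 0.7906.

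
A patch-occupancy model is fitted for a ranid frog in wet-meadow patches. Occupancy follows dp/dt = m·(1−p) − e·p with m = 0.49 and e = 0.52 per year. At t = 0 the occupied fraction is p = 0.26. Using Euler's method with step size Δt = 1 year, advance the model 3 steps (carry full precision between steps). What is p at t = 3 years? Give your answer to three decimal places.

Update rule: p ← p + [m·(1−p) − e·p]·Δt with Δt = 1.
p: 0.26000 → 0.48740  (Δp = +0.22740)
p: 0.48740 → 0.48513  (Δp = -0.00227)
p: 0.48513 → 0.48515  (Δp = +0.00002)

0.485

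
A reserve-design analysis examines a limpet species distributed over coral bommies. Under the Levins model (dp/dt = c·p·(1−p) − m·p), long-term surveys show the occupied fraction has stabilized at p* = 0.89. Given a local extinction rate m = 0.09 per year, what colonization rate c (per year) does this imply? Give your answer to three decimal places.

At equilibrium c(1−p*) = m, so c = m/(1−p*).
c = 0.09/(1 − 0.89) = 0.09/0.1100 = 0.8182.

0.818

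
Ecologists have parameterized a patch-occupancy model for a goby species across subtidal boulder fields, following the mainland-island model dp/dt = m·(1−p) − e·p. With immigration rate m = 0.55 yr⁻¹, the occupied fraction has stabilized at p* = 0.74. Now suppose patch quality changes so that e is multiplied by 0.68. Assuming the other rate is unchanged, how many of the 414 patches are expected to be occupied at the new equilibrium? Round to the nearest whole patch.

334

Balance m(1−p*) = e·p* gives e = m(1−p*)/p* = 0.55×0.26000/0.74000 = 0.19324.
New p* = m/(m+e) = 0.55000/(0.55000+0.13140) = 0.80716.
Expected occupied = 414 × 0.80716 = 334.16 ≈ 334.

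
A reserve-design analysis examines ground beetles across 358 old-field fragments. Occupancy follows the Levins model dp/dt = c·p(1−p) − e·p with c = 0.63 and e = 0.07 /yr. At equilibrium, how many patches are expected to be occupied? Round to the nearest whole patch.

318

p* = 1 − e/c = 1 − 0.07/0.63 = 0.8889.
Expected occupied patches = N × p* = 358 × 0.8889 = 318.22 ≈ 318.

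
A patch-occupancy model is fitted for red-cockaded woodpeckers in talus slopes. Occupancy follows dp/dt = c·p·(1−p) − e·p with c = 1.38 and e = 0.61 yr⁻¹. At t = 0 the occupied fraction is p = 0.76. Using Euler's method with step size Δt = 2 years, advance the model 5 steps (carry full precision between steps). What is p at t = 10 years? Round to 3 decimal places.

0.560

Update rule: p ← p + [c·p·(1−p) − e·p]·Δt with Δt = 2.
step 1: Δp = -0.42378, p = 0.33622
step 2: Δp = +0.20578, p = 0.54200
step 3: Δp = +0.02389, p = 0.56589
step 4: Δp = -0.01237, p = 0.55352
step 5: Δp = +0.00680, p = 0.56032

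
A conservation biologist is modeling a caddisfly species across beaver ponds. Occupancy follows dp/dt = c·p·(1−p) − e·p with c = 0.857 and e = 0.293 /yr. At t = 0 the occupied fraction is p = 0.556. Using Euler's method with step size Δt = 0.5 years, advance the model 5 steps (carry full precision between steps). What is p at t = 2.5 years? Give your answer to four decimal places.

Update rule: p ← p + [c·p·(1−p) − e·p]·Δt with Δt = 0.5.
t = 0.5: p = 0.55600 + (+0.02433) = 0.58033
t = 1: p = 0.58033 + (+0.01934) = 0.59967
t = 1.5: p = 0.59967 + (+0.01502) = 0.61469
t = 2: p = 0.61469 + (+0.01144) = 0.62612
t = 2.5: p = 0.62612 + (+0.00858) = 0.63471

0.6347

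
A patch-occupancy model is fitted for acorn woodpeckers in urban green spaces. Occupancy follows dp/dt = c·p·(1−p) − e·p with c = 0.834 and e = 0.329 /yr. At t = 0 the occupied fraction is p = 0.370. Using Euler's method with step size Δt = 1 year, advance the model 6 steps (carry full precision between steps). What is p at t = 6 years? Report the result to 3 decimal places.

Update rule: p ← p + [c·p·(1−p) − e·p]·Δt with Δt = 1.
step 1: Δp = +0.07268, p = 0.44268
step 2: Δp = +0.06012, p = 0.50279
step 3: Δp = +0.04307, p = 0.54587
step 4: Δp = +0.02715, p = 0.57302
step 5: Δp = +0.01553, p = 0.58855
step 6: Δp = +0.00833, p = 0.59688

0.597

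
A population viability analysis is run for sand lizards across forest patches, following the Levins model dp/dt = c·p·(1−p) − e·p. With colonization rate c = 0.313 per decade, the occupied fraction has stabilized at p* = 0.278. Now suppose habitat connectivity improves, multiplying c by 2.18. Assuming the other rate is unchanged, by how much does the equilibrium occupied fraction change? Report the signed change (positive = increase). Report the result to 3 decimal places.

Balance c(1−p*) = e gives e = 0.313×(1 − 0.27800) = 0.22599.
New p* = 1 − e/c = 1 − 0.22599/0.68234 = 0.66880.
Δp* = 0.66880 − 0.27800 = +0.39080.

0.391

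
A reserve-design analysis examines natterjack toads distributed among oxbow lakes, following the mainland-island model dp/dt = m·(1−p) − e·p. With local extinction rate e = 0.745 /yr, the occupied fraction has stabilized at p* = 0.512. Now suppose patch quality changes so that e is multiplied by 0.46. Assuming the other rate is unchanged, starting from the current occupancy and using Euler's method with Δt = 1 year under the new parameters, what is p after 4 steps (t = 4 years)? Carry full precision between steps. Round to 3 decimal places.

Balance m(1−p*) = e·p* gives m = e·p*/(1−p*) = 0.745×0.51200/0.48800 = 0.78164.
Starting from p₀ = 0.51200; update p ← p + (dp/dt)·Δt with the new parameters.
  1  |  dp/dt·Δt = +0.205978  |  p_1 = 0.717978
  2  |  dp/dt·Δt = -0.025611  |  p_2 = 0.692366
  3  |  dp/dt·Δt = +0.003184  |  p_3 = 0.695551
  4  |  dp/dt·Δt = -0.000396  |  p_4 = 0.695155

0.695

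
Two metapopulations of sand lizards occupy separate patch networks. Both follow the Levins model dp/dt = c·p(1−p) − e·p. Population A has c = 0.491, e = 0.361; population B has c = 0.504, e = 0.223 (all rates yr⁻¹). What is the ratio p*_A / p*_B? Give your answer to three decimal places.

A: p*_A = 1 − 0.361/0.491 = 0.2648.
B: p*_B = 1 − 0.223/0.504 = 0.5575.
p*_A / p*_B = 0.2648/0.5575 = 0.4749.

0.475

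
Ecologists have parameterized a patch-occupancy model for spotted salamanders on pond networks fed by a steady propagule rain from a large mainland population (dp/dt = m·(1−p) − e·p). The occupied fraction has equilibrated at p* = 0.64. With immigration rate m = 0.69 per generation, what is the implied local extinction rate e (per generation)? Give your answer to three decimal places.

At equilibrium m(1−p*) = e·p*, so e = m(1−p*)/p*.
e = 0.69 × 0.3600 / 0.64 = 0.3881.

0.388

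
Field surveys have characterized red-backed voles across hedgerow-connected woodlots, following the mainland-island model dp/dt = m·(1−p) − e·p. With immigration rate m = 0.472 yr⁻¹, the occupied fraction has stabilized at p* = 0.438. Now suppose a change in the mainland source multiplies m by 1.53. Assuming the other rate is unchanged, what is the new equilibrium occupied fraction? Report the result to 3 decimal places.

0.544

Balance m(1−p*) = e·p* gives e = m(1−p*)/p* = 0.472×0.56200/0.43800 = 0.60563.
New p* = m/(m+e) = 0.72216/(0.72216+0.60563) = 0.54388.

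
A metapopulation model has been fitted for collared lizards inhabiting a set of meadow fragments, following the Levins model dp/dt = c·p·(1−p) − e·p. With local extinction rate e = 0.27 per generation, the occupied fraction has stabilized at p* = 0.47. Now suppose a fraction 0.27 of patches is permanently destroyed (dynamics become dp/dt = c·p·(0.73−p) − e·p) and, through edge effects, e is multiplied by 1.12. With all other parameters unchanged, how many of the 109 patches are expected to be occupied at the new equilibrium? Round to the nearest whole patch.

Balance c(1−p*) = e gives c = e/(1 − 0.47000) = 0.27/0.53000 = 0.50943.
New p* = 0.73 − e/c = 0.73 − 0.30240/0.50943 = 0.13640.
Expected occupied = 109 × 0.13640 = 14.87 ≈ 15.

15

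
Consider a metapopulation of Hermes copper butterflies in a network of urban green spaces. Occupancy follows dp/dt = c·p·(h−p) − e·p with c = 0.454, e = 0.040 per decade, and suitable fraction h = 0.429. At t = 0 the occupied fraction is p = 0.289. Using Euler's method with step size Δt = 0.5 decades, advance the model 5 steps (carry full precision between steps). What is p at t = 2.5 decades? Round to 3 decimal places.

Update rule: p ← p + [c·p·(h−p) − e·p]·Δt with Δt = 0.5.
t = 0.5: p = 0.28900 + (+0.00340) = 0.29240
t = 1: p = 0.29240 + (+0.00322) = 0.29562
t = 1.5: p = 0.29562 + (+0.00304) = 0.29866
t = 2: p = 0.29866 + (+0.00286) = 0.30152
t = 2.5: p = 0.30152 + (+0.00269) = 0.30422

0.304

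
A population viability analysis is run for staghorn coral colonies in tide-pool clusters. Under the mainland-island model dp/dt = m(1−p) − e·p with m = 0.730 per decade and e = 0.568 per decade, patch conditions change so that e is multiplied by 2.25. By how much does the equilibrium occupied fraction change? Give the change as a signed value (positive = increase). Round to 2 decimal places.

Before: p* = 0.730/(0.730+0.568) = 0.5624.
After: m = 0.73, e = 1.278; p* = 0.73/2.0080 = 0.3635.
Δp* = 0.3635 − 0.5624 = -0.1989.

-0.20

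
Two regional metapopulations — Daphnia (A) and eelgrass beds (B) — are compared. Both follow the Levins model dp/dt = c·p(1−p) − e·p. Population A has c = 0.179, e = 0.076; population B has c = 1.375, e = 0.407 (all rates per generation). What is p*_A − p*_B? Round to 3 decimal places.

A: p*_A = 1 − 0.076/0.179 = 0.5754.
B: p*_B = 1 − 0.407/1.375 = 0.7040.
p*_A − p*_B = 0.5754 − 0.7040 = -0.1286.

-0.129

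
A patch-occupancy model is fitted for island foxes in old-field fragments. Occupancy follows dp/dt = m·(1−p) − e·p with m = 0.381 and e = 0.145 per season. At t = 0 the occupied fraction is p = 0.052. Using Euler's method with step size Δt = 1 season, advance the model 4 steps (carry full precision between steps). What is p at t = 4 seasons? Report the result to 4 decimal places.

Update rule: p ← p + [m·(1−p) − e·p]·Δt with Δt = 1.
  1  |  dp/dt·Δt = +0.353648  |  p_1 = 0.405648
  2  |  dp/dt·Δt = +0.167629  |  p_2 = 0.573277
  3  |  dp/dt·Δt = +0.079456  |  p_3 = 0.652733
  4  |  dp/dt·Δt = +0.037662  |  p_4 = 0.690396

0.6904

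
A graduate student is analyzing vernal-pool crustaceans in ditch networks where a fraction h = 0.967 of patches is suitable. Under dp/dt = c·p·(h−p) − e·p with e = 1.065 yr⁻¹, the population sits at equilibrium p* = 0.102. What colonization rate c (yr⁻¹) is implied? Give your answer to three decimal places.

1.231

At equilibrium c(h−p*) = e, so c = e/(h−p*).
c = 1.065/(0.967 − 0.102) = 1.065/0.8650 = 1.2312.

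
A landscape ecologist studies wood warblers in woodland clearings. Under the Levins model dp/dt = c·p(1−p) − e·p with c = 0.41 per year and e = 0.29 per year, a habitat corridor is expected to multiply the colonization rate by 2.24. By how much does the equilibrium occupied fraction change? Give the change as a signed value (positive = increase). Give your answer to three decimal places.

Before: p* = 1 − 0.29/0.41 = 0.2927.
After the change, c = 0.9184, e = 0.29, so p* = 1 − 0.29/0.9184 = 0.6842.
Δp* = 0.6842 − 0.2927 = +0.3916.

0.392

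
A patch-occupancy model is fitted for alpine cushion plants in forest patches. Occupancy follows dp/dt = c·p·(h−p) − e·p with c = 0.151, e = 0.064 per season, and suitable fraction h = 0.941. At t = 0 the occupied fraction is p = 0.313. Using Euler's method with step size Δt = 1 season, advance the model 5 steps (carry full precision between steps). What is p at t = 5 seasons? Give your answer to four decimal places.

Update rule: p ← p + [c·p·(h−p) − e·p]·Δt with Δt = 1.
p: 0.31300 → 0.32265  (Δp = +0.00965)
p: 0.32265 → 0.33213  (Δp = +0.00948)
p: 0.33213 → 0.34141  (Δp = +0.00928)
p: 0.34141 → 0.35047  (Δp = +0.00906)
p: 0.35047 → 0.35929  (Δp = +0.00882)

0.3593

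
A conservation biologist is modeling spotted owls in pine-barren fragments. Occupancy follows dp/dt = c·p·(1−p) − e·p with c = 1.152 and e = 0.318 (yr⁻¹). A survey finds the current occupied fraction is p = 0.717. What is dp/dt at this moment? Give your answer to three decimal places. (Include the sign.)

0.006

Colonization term: c·p·(1−p) = 1.152×0.717×0.2830 = 0.23375.
Extinction term: e·p = 0.22801.
dp/dt = 0.23375 − 0.22801 = 0.00575.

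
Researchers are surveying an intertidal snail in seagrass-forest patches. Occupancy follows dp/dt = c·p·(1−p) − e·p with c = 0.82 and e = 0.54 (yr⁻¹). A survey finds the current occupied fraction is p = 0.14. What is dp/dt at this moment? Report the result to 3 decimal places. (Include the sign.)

0.023

Colonization term: c·p·(1−p) = 0.82×0.14×0.8600 = 0.09873.
Extinction term: e·p = 0.07560.
dp/dt = 0.09873 − 0.07560 = 0.02313.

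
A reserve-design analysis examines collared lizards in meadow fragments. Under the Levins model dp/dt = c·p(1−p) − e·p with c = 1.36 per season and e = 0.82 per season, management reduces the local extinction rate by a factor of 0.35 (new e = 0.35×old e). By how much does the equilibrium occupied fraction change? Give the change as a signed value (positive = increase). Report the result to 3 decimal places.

Before: p* = 1 − 0.82/1.36 = 0.3971.
After the change, c = 1.36, e = 0.287, so p* = 1 − 0.287/1.36 = 0.7890.
Δp* = 0.7890 − 0.3971 = +0.3919.

0.392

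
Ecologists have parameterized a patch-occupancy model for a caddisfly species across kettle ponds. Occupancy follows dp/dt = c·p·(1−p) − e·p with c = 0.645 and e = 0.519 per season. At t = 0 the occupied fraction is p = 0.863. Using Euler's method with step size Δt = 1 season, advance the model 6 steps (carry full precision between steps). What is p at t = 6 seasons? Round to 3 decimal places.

Update rule: p ← p + [c·p·(1−p) − e·p]·Δt with Δt = 1.
step 1: Δp = -0.37164, p = 0.49136
step 2: Δp = -0.09382, p = 0.39755
step 3: Δp = -0.05185, p = 0.34570
step 4: Δp = -0.03352, p = 0.31218
step 5: Δp = -0.02352, p = 0.28865
step 6: Δp = -0.01737, p = 0.27128

0.271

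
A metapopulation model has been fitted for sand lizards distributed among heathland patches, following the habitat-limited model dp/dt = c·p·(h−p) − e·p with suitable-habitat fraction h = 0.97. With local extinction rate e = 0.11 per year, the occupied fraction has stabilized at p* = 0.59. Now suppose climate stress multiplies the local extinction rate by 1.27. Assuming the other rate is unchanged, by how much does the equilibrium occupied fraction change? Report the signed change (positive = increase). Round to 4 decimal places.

Balance c(h−p*) = e gives c = e/(0.97 − 0.59000) = 0.11/0.38000 = 0.28947.
New p* = 0.97 − e/c = 0.97 − 0.13970/0.28947 = 0.48739.
Δp* = 0.48739 − 0.59000 = -0.10261.

-0.1026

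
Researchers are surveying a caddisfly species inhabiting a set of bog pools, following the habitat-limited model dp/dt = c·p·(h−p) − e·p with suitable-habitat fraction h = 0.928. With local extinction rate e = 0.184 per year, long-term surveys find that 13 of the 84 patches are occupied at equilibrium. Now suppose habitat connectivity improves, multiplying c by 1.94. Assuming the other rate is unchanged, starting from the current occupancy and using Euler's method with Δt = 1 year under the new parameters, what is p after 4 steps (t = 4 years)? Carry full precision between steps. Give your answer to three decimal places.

0.274

Observed p* = 13/84 = 0.15476.
Balance c(h−p*) = e gives c = e/(0.928 − 0.15476) = 0.184/0.77324 = 0.23796.
Starting from p₀ = 0.15476; update p ← p + (dp/dt)·Δt with the new parameters.
t = 1: p = 0.15476 + (+0.02677) = 0.18153
t = 2: p = 0.18153 + (+0.02915) = 0.21068
t = 3: p = 0.21068 + (+0.03100) = 0.24168
t = 4: p = 0.24168 + (+0.03210) = 0.27379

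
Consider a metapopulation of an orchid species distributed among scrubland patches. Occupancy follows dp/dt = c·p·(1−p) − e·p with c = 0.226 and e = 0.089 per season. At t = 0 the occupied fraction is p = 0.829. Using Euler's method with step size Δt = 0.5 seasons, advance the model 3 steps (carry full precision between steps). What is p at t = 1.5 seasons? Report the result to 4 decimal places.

0.7733

Update rule: p ← p + [c·p·(1−p) − e·p]·Δt with Δt = 0.5.
  1  |  dp/dt·Δt = -0.020872  |  p_1 = 0.808128
  2  |  dp/dt·Δt = -0.018440  |  p_2 = 0.789688
  3  |  dp/dt·Δt = -0.016374  |  p_3 = 0.773314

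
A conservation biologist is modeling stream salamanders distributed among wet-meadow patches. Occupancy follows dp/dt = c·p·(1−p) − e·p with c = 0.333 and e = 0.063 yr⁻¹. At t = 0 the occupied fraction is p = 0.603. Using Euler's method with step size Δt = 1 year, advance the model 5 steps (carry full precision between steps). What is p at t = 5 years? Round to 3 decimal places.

0.753

Update rule: p ← p + [c·p·(1−p) − e·p]·Δt with Δt = 1.
p: 0.60300 → 0.64473  (Δp = +0.04173)
p: 0.64473 → 0.68039  (Δp = +0.03566)
p: 0.68039 → 0.70994  (Δp = +0.02955)
p: 0.70994 → 0.73378  (Δp = +0.02385)
p: 0.73378 → 0.75260  (Δp = +0.01882)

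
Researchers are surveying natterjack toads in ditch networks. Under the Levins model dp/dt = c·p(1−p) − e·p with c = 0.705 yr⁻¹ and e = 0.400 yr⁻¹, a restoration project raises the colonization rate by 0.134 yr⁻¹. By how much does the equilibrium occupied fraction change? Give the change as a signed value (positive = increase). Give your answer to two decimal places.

Before: p* = 1 − 0.400/0.705 = 0.4326.
After the change, c = 0.839, e = 0.4, so p* = 1 − 0.4/0.839 = 0.5232.
Δp* = 0.5232 − 0.4326 = +0.0906.

0.09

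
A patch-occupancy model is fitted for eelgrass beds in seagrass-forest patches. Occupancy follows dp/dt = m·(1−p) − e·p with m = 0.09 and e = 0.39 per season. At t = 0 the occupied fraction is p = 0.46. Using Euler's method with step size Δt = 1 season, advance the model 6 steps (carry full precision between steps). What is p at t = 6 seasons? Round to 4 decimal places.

0.1929

Update rule: p ← p + [m·(1−p) − e·p]·Δt with Δt = 1.
p: 0.46000 → 0.32920  (Δp = -0.13080)
p: 0.32920 → 0.26118  (Δp = -0.06802)
p: 0.26118 → 0.22582  (Δp = -0.03537)
p: 0.22582 → 0.20742  (Δp = -0.01839)
p: 0.20742 → 0.19786  (Δp = -0.00956)
p: 0.19786 → 0.19289  (Δp = -0.00497)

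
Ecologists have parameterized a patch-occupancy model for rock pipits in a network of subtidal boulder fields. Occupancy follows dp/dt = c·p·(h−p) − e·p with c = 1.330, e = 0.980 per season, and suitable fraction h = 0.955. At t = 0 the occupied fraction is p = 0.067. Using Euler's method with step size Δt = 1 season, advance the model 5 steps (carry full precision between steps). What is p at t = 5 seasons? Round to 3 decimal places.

0.142

Update rule: p ← p + [c·p·(h−p) − e·p]·Δt with Δt = 1.
p: 0.06700 → 0.08047  (Δp = +0.01347)
p: 0.08047 → 0.09521  (Δp = +0.01474)
p: 0.09521 → 0.11077  (Δp = +0.01557)
p: 0.11077 → 0.12660  (Δp = +0.01582)
p: 0.12660 → 0.14201  (Δp = +0.01542)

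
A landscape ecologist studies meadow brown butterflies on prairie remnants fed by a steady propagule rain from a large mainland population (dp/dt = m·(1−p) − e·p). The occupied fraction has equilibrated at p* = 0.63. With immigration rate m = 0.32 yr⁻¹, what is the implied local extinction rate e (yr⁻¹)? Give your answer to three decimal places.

At equilibrium m(1−p*) = e·p*, so e = m(1−p*)/p*.
e = 0.32 × 0.3700 / 0.63 = 0.1879.

0.188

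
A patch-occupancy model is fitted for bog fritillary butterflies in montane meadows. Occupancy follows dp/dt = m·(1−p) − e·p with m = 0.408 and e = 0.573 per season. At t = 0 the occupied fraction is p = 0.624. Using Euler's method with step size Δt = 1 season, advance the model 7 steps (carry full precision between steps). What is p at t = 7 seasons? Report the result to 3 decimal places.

0.416

Update rule: p ← p + [m·(1−p) − e·p]·Δt with Δt = 1.
  1  |  dp/dt·Δt = -0.204144  |  p_1 = 0.419856
  2  |  dp/dt·Δt = -0.003879  |  p_2 = 0.415977
  3  |  dp/dt·Δt = -0.000074  |  p_3 = 0.415904
  4  |  dp/dt·Δt = -0.000001  |  p_4 = 0.415902
  5  |  dp/dt·Δt = -0.000000  |  p_5 = 0.415902
  6  |  dp/dt·Δt = -0.000000  |  p_6 = 0.415902
  7  |  dp/dt·Δt = -0.000000  |  p_7 = 0.415902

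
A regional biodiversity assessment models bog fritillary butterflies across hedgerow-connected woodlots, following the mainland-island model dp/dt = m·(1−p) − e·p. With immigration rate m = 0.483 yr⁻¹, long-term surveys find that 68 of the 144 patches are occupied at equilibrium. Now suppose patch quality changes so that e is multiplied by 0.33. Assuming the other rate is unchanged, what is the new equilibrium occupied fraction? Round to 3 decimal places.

0.731

Observed p* = 68/144 = 0.47222.
Balance m(1−p*) = e·p* gives e = m(1−p*)/p* = 0.483×0.52778/0.47222 = 0.53983.
New p* = m/(m+e) = 0.48300/(0.48300+0.17814) = 0.73056.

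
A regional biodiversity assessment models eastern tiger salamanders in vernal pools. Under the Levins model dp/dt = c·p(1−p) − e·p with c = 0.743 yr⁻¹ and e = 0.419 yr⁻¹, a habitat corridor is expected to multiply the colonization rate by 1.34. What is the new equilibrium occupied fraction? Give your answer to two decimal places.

0.58

Before: p* = 1 − 0.419/0.743 = 0.4361.
After the change, c = 0.99562, e = 0.419, so p* = 1 − 0.419/0.99562 = 0.5792.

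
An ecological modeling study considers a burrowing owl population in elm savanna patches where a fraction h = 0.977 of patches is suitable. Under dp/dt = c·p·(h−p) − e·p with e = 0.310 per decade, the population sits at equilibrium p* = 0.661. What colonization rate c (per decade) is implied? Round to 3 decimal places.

At equilibrium c(h−p*) = e, so c = e/(h−p*).
c = 0.310/(0.977 − 0.661) = 0.310/0.3160 = 0.9810.

0.981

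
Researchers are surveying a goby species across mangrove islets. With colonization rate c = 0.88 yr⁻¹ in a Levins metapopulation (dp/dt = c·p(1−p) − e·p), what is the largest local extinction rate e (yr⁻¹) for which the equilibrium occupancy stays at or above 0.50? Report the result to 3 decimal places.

1 − e/c ≥ 0.50 ⇒ e ≤ c(1 − 0.50) = 0.88 × 0.5000.
e_max = 0.4400.

0.440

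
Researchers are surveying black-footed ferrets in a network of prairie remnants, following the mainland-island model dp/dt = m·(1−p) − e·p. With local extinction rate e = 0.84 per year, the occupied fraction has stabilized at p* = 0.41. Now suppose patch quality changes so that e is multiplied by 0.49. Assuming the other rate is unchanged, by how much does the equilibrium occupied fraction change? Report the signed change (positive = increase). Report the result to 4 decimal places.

0.1765

Balance m(1−p*) = e·p* gives m = e·p*/(1−p*) = 0.84×0.41000/0.59000 = 0.58373.
New p* = m/(m+e) = 0.58373/(0.58373+0.41160) = 0.58647.
Δp* = 0.58647 − 0.41000 = +0.17647.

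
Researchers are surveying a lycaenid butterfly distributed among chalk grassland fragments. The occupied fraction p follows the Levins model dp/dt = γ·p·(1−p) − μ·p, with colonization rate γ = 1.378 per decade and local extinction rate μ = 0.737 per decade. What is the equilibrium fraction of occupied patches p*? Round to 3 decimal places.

0.465

Setting dp/dt = 0 and dividing through by p* gives γ·(1−p*) = μ.
So p* = 1 − μ/γ = 1 − 0.737/1.378 = 1 − 0.5348 = 0.4652.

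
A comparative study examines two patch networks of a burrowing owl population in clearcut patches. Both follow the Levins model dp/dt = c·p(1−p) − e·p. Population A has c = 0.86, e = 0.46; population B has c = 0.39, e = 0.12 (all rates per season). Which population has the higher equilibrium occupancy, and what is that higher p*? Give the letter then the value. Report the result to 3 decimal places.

A: p*_A = 1 − 0.46/0.86 = 0.4651.
B: p*_B = 1 − 0.12/0.39 = 0.6923.
B is higher at 0.6923.

B, 0.692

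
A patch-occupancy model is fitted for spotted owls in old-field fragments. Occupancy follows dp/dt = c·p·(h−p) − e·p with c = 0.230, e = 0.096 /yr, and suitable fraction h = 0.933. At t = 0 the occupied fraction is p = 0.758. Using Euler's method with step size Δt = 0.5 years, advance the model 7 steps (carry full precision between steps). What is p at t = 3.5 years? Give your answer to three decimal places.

0.650

Update rule: p ← p + [c·p·(h−p) − e·p]·Δt with Δt = 0.5.
p: 0.75800 → 0.73687  (Δp = -0.02113)
p: 0.73687 → 0.71812  (Δp = -0.01875)
p: 0.71812 → 0.70140  (Δp = -0.01672)
p: 0.70140 → 0.68641  (Δp = -0.01499)
p: 0.68641 → 0.67293  (Δp = -0.01348)
p: 0.67293 → 0.66075  (Δp = -0.01217)
p: 0.66075 → 0.64972  (Δp = -0.01103)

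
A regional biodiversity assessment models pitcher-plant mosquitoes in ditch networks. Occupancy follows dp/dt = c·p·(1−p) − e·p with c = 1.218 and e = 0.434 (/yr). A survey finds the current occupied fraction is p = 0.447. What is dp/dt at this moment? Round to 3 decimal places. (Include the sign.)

0.107

Colonization term: c·p·(1−p) = 1.218×0.447×0.5530 = 0.30108.
Extinction term: e·p = 0.19400.
dp/dt = 0.30108 − 0.19400 = 0.10708.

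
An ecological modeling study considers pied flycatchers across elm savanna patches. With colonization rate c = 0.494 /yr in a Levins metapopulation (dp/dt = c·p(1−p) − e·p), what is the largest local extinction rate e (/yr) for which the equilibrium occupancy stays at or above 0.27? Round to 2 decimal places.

0.36

1 − e/c ≥ 0.27 ⇒ e ≤ c(1 − 0.27) = 0.494 × 0.7300.
e_max = 0.3606.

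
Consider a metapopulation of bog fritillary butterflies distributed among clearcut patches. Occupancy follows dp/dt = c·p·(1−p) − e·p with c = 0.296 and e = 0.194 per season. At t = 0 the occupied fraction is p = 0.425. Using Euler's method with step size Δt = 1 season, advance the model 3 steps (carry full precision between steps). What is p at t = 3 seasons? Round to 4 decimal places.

0.3988

Update rule: p ← p + [c·p·(1−p) − e·p]·Δt with Δt = 1.
  1  |  dp/dt·Δt = -0.010115  |  p_1 = 0.414885
  2  |  dp/dt·Δt = -0.008632  |  p_2 = 0.406253
  3  |  dp/dt·Δt = -0.007414  |  p_3 = 0.398838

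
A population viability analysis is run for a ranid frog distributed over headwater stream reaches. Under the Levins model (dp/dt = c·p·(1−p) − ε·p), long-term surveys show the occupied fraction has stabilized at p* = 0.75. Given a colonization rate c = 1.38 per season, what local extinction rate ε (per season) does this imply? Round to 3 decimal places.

0.345

At equilibrium c(1−p*) = ε.
ε = 1.38 × (1 − 0.75) = 1.38 × 0.2500 = 0.3450.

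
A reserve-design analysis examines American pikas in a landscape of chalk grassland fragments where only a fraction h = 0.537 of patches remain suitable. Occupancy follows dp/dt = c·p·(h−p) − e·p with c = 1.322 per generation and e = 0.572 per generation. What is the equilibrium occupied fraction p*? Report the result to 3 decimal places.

0.104

Setting dp/dt = 0 and dividing by p* gives c·(h−p*) = e.
So p* = h − e/c = 0.537 − 0.572/1.322 = 0.537 − 0.4327 = 0.1043.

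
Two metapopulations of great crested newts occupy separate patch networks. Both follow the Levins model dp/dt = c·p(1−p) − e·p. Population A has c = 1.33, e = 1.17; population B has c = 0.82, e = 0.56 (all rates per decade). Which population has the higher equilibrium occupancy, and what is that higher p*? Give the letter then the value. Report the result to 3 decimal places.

A: p*_A = 1 − 1.17/1.33 = 0.1203.
B: p*_B = 1 − 0.56/0.82 = 0.3171.
B is higher at 0.3171.

B, 0.317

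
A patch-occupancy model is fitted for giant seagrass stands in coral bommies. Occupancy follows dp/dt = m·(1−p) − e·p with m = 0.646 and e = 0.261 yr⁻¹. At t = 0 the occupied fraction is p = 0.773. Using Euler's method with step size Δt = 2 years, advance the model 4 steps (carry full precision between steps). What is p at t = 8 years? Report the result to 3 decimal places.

Update rule: p ← p + [m·(1−p) − e·p]·Δt with Δt = 2.
  1  |  dp/dt·Δt = -0.110222  |  p_1 = 0.662778
  2  |  dp/dt·Δt = +0.089721  |  p_2 = 0.752499
  3  |  dp/dt·Δt = -0.073033  |  p_3 = 0.679466
  4  |  dp/dt·Δt = +0.059449  |  p_4 = 0.738915

0.739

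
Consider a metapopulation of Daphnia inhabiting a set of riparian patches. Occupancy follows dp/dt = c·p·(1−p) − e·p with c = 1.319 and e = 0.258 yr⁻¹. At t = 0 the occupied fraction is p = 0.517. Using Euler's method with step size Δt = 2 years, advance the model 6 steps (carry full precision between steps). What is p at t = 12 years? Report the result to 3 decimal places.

Update rule: p ← p + [c·p·(1−p) − e·p]·Δt with Δt = 2.
t = 2: p = 0.51700 + (+0.39197) = 0.90897
t = 4: p = 0.90897 + (-0.25074) = 0.65823
t = 6: p = 0.65823 + (+0.25381) = 0.91204
t = 8: p = 0.91204 + (-0.25898) = 0.65306
t = 10: p = 0.65306 + (+0.26072) = 0.91378
t = 12: p = 0.91378 + (-0.26367) = 0.65011

0.650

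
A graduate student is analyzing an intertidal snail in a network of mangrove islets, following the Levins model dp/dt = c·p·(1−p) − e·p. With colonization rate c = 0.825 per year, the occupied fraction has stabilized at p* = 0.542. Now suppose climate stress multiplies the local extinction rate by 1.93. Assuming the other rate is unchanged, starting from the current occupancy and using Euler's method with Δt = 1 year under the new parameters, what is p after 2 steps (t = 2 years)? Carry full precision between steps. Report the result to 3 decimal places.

0.283

Balance c(1−p*) = e gives e = 0.825×(1 − 0.54200) = 0.37785.
Starting from p₀ = 0.54200; update p ← p + (dp/dt)·Δt with the new parameters.
step 1: Δp = -0.19046, p = 0.35154
step 2: Δp = -0.06829, p = 0.28325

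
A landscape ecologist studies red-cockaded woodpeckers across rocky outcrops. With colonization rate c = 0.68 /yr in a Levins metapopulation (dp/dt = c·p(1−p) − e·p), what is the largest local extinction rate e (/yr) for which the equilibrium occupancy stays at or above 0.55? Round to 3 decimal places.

1 − e/c ≥ 0.55 ⇒ e ≤ c(1 − 0.55) = 0.68 × 0.4500.
e_max = 0.3060.

0.306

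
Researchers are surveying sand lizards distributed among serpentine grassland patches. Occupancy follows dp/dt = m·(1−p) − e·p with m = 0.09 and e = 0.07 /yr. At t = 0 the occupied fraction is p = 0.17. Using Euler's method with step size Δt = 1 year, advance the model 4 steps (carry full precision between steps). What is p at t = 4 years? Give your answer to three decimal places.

0.367

Update rule: p ← p + [m·(1−p) − e·p]·Δt with Δt = 1.
p: 0.17000 → 0.23280  (Δp = +0.06280)
p: 0.23280 → 0.28555  (Δp = +0.05275)
p: 0.28555 → 0.32986  (Δp = +0.04431)
p: 0.32986 → 0.36709  (Δp = +0.03722)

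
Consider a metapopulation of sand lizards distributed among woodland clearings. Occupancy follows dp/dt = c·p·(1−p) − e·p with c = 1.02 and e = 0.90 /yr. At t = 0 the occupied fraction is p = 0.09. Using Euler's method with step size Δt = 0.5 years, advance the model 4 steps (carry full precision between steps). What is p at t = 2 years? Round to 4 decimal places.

0.0948

Update rule: p ← p + [c·p·(1−p) − e·p]·Δt with Δt = 0.5.
t = 0.5: p = 0.09000 + (+0.00127) = 0.09127
t = 1: p = 0.09127 + (+0.00123) = 0.09250
t = 1.5: p = 0.09250 + (+0.00119) = 0.09368
t = 2: p = 0.09368 + (+0.00114) = 0.09483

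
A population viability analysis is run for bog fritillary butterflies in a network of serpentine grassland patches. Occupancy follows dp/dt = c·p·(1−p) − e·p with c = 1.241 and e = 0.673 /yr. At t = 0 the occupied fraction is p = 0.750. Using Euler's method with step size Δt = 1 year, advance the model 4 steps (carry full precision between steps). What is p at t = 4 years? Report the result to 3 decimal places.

Update rule: p ← p + [c·p·(1−p) − e·p]·Δt with Δt = 1.
p: 0.75000 → 0.47794  (Δp = -0.27206)
p: 0.47794 → 0.46593  (Δp = -0.01201)
p: 0.46593 → 0.46117  (Δp = -0.00476)
p: 0.46117 → 0.45918  (Δp = -0.00199)

0.459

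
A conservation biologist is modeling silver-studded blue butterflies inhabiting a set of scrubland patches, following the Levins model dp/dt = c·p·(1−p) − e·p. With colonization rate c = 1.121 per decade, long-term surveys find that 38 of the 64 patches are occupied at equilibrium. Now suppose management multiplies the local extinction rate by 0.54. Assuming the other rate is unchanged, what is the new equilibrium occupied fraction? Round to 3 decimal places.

0.781

Observed p* = 38/64 = 0.59375.
Balance c(1−p*) = e gives e = 1.121×(1 − 0.59375) = 0.45541.
New p* = 1 − e/c = 1 − 0.24592/1.12100 = 0.78062.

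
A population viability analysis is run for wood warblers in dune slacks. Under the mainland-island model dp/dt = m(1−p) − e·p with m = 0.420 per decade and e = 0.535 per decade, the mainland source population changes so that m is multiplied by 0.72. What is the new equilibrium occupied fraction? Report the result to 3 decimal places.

Before: p* = 0.420/(0.420+0.535) = 0.4398.
After: m = 0.3024, e = 0.535; p* = 0.3024/0.8374 = 0.3611.

0.361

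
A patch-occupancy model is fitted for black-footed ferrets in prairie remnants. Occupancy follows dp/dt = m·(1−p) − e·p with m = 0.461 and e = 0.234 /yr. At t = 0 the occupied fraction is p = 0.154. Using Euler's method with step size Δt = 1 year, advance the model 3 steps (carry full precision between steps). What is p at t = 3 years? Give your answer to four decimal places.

0.6489

Update rule: p ← p + [m·(1−p) − e·p]·Δt with Δt = 1.
  1  |  dp/dt·Δt = +0.353970  |  p_1 = 0.507970
  2  |  dp/dt·Δt = +0.107961  |  p_2 = 0.615931
  3  |  dp/dt·Δt = +0.032928  |  p_3 = 0.648859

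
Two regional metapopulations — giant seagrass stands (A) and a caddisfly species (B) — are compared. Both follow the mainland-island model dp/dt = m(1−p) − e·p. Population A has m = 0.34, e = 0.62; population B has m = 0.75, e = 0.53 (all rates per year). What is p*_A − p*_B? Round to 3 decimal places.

-0.232

A: p*_A = m/(m+e) = 0.34/0.9600 = 0.3542.
B: p*_B = 0.75/1.2800 = 0.5859.
p*_A − p*_B = 0.3542 − 0.5859 = -0.2318.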